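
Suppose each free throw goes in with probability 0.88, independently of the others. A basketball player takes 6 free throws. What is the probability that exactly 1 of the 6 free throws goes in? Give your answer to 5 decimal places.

0.00013

X ~ Binomial(n=6, p=0.88).
P(X=1) = C(6,1) · p^1 · (1−p)^5
= 6 · 0.88 · 2.4883e-05 = 0.0001314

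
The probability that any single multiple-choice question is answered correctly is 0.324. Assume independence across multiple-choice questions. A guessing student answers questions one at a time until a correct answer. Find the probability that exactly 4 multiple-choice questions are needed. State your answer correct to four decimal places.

0.1001

Geometric (trials to first success), p = 0.324.
P(Y = 4) = (1−p)^3 · p = 0.30892 · 0.324 = 0.100089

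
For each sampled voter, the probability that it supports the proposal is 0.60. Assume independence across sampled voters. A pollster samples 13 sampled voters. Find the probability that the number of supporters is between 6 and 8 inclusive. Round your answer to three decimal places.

X ~ Binomial(13, 0.60); P(6 ≤ X ≤ 8) = Σ C(13,k) p^k (1−p)^(13−k) over k:
  k=6: C(13,6)·0.60^6·0.40^7 = 0.13117
  k=7: C(13,7)·0.60^7·0.40^6 = 0.19676
  k=8: C(13,8)·0.60^8·0.40^5 = 0.22135
Total = 0.54929

0.549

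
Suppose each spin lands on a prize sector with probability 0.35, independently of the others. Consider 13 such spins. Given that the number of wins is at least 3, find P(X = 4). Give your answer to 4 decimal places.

X ~ Binomial(13, 0.35). Want P(X=4 | X≥3) = P(X=4) / P(X≥3).
P(X=4) = C(13,4)·0.35^4·0.65^9 = 0.222228
P(X≥3) = 1 − 0.003697 − 0.025880 − 0.083614 = 0.886809
Ratio = 0.222228 / 0.886809 = 0.250593

0.2506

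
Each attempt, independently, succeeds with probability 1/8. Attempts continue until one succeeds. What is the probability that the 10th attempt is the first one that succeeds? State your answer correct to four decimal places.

0.0376

Geometric (trials to first success), p = 0.125.
P(Y = 10) = (1−p)^9 · p = 0.30066 · 0.125 = 0.037582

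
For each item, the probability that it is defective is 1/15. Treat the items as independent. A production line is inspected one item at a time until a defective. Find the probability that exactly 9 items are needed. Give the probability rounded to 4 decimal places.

Geometric (trials to first success), p = 0.066667.
P(Y = 9) = (1−p)^8 · p = 0.57583 · 0.066667 = 0.038389

0.0384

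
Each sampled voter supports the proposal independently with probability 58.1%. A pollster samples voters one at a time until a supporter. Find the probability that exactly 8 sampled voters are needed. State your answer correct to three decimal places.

Geometric (trials to first success), p = 0.581.
P(Y = 8) = (1−p)^7 · p = 0.0022672 · 0.581 = 0.00132

0.001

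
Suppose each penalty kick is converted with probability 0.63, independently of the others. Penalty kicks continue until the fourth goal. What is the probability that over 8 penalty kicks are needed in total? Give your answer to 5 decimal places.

0.13075

Needing more than 8 penalty kicks ⇔ fewer than 4 successes in the first 8. With X ~ Binomial(8, 0.63), P(Y > 8) = P(X ≤ 3).
  k=0: C(8,0)·0.63^0·0.37^8 = 0.0003512
  k=1: C(8,1)·0.63^1·0.37^7 = 0.0047846
  k=2: C(8,2)·0.63^2·0.37^6 = 0.0285134
  k=3: C(8,3)·0.63^3·0.37^5 = 0.0970998
P(X ≤ 3) = 0.1307490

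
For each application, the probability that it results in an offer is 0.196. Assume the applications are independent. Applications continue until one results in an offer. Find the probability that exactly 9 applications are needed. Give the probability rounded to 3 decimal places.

Geometric (trials to first success), p = 0.196.
P(Y = 9) = (1−p)^8 · p = 0.1746 · 0.196 = 0.03422

0.034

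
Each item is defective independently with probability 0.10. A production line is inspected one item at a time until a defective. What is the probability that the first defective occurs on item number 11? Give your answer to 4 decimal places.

Geometric (trials to first success), p = 0.10.
P(Y = 11) = (1−p)^10 · p = 0.34868 · 0.10 = 0.034868

0.0349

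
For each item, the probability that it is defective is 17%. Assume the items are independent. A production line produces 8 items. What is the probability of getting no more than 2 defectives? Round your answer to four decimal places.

X ~ Binomial(8, 0.17); P(X ≤ 2) = Σ C(8,k) p^k (1−p)^(8−k) over k:
  k=0: C(8,0)·0.17^0·0.83^8 = 0.225229
  k=1: C(8,1)·0.17^1·0.83^7 = 0.369050
  k=2: C(8,2)·0.17^2·0.83^6 = 0.264560
Total = 0.858840

0.8588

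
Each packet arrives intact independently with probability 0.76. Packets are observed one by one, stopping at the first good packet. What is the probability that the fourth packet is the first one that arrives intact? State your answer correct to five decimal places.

Geometric (trials to first success), p = 0.76.
P(Y = 4) = (1−p)^3 · p = 0.013824 · 0.76 = 0.0105062

0.01051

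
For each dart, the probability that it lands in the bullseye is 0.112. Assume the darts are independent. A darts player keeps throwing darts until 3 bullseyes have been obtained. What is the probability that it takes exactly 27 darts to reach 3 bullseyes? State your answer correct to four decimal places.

Y = trial on which the third success occurs; negative binomial, r=3, p=0.112.
P(Y=27) = C(26,2) · p^3 · (1−p)^24
= 325 · 0.0014049 · 0.057798 = 0.026391

0.0264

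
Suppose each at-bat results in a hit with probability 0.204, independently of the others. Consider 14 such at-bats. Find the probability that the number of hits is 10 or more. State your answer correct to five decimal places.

0.00006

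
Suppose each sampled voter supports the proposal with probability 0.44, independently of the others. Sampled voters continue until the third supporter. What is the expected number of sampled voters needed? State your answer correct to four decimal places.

6.8182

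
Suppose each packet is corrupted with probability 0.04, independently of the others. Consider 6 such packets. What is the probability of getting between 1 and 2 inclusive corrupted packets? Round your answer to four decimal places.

0.2161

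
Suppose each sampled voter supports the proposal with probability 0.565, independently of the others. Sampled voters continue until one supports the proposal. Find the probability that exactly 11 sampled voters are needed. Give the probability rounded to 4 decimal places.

Geometric (trials to first success), p = 0.565.
P(Y = 11) = (1−p)^10 · p = 0.0002426 · 0.565 = 0.000137

0.0001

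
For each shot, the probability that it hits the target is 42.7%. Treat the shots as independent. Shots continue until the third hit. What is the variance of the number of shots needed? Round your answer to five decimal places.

9.42801

Y = total shots until the third success; negative binomial with r=3, p=0.427.
Var(Y) = r(1−p)/p² = 3·0.573 / 0.427² = 9.4280120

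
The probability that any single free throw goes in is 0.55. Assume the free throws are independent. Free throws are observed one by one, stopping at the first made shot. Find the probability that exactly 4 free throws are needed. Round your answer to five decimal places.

0.05012

Geometric (trials to first success), p = 0.55.
P(Y = 4) = (1−p)^3 · p = 0.091125 · 0.55 = 0.0501187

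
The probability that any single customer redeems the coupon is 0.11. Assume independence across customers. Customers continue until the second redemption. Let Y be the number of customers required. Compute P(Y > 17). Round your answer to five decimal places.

0.42771

Needing more than 17 customers ⇔ fewer than 2 successes in the first 17. With X ~ Binomial(17, 0.11), P(Y > 17) = P(X ≤ 1).
  k=0: C(17,0)·0.11^0·0.89^17 = 0.1379209
  k=1: C(17,1)·0.11^1·0.89^16 = 0.2897889
P(X ≤ 1) = 0.4277098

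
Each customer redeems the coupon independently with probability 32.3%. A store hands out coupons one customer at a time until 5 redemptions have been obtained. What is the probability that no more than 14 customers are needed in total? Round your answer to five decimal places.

Finishing within 14 customers ⇔ at least 5 successes in the first 14. With X ~ Binomial(14, 0.323), P(Y ≤ 14) = 1 − P(X ≤ 4).
  k=0: C(14,0)·0.323^0·0.677^14 = 0.0042486
  k=1: C(14,1)·0.323^1·0.677^13 = 0.0283781
  k=2: C(14,2)·0.323^2·0.677^12 = 0.0880056
  k=3: C(14,3)·0.323^3·0.677^11 = 0.1679517
  k=4: C(14,4)·0.323^4·0.677^10 = 0.2203590
1 − 0.5089430 = 0.4910570

0.49106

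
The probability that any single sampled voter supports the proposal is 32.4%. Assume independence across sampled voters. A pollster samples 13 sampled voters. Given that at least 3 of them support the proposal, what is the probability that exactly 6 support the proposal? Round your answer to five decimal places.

X ~ Binomial(13, 0.324). Want P(X=6 | X≥3) = P(X=6) / P(X≥3).
P(X=6) = C(13,6)·0.324^6·0.676^7 = 0.1280602
P(X≥3) = 1 − 0.0061561 − 0.0383574 − 0.1103058 = 0.8451807
Ratio = 0.1280602 / 0.8451807 = 0.1515181

0.15152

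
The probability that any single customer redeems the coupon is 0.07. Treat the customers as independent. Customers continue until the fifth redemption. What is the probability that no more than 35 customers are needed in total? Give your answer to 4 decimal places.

Finishing within 35 customers ⇔ at least 5 successes in the first 35. With X ~ Binomial(35, 0.07), P(Y ≤ 35) = 1 − P(X ≤ 4).
  k=0: C(35,0)·0.07^0·0.93^35 = 0.078868
  k=1: C(35,1)·0.07^1·0.93^34 = 0.207772
  k=2: C(35,2)·0.07^2·0.93^33 = 0.265858
  k=3: C(35,3)·0.07^3·0.93^32 = 0.220119
  k=4: C(35,4)·0.07^4·0.93^31 = 0.132545
1 − 0.905163 = 0.094837

0.0948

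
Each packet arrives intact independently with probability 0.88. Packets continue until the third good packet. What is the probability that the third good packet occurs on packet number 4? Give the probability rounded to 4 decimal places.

0.2453

Y = trial on which the third success occurs; negative binomial, r=3, p=0.88.
P(Y=4) = C(3,2) · p^3 · (1−p)^1
= 3 · 0.68147 · 0.12 = 0.245330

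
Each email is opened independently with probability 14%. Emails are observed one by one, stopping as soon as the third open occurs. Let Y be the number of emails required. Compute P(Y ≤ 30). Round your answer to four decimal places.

Finishing within 30 emails ⇔ at least 3 successes in the first 30. With X ~ Binomial(30, 0.14), P(Y ≤ 30) = 1 − P(X ≤ 2).
  k=0: C(30,0)·0.14^0·0.86^30 = 0.010838
  k=1: C(30,1)·0.14^1·0.86^29 = 0.052930
  k=2: C(30,2)·0.14^2·0.86^28 = 0.124940
1 − 0.188709 = 0.811291

0.8113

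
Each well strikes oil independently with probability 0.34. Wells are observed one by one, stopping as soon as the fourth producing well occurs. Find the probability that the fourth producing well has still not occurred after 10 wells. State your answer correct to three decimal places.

0.541

Needing more than 10 wells ⇔ fewer than 4 successes in the first 10. With X ~ Binomial(10, 0.34), P(Y > 10) = P(X ≤ 3).
  k=0: C(10,0)·0.34^0·0.66^10 = 0.01568
  k=1: C(10,1)·0.34^1·0.66^9 = 0.08079
  k=2: C(10,2)·0.34^2·0.66^8 = 0.18729
  k=3: C(10,3)·0.34^3·0.66^7 = 0.25729
P(X ≤ 3) = 0.54106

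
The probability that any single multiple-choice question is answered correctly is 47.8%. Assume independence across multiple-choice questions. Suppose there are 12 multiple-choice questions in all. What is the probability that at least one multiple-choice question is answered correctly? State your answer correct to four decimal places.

0.9996

P(at least one) = 1 − P(none) = 1 − (1 − 0.478)^12
= 1 − 0.000409 = 0.999591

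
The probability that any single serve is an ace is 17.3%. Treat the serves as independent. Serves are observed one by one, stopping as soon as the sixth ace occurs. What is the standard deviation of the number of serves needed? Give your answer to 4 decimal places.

Y = total serves until the sixth success; negative binomial with r=6, p=0.173.
SD(Y) = √[r(1−p)/p²] = √(165.792375) = 12.876039

12.8760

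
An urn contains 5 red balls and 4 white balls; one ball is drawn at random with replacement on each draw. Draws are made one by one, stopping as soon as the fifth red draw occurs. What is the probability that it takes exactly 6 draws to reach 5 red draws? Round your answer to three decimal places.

Y = trial on which the fifth success occurs; negative binomial, r=5, p=0.555556.
P(Y=6) = C(5,4) · p^5 · (1−p)^1
= 5 · 0.052922 · 0.44444 = 0.11760

0.118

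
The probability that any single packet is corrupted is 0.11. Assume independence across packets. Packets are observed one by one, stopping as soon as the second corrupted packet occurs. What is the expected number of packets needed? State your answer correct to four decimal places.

18.1818

Y = total packets until the second success; negative binomial with r=2, p=0.11.
E[Y] = r / p = 2 / 0.11 = 18.181818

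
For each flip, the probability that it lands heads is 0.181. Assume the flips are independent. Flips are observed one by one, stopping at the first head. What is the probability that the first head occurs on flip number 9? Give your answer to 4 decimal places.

Geometric (trials to first success), p = 0.181.
P(Y = 9) = (1−p)^8 · p = 0.20243 · 0.181 = 0.036640

0.0366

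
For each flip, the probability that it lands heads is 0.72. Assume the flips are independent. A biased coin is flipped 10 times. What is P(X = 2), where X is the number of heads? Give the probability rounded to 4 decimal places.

X ~ Binomial(n=10, p=0.72).
P(X=2) = C(10,2) · p^2 · (1−p)^8
= 45 · 0.5184 · 3.778e-05 = 0.000881

0.0009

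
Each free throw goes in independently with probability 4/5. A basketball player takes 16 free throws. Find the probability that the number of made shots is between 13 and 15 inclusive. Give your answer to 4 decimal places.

0.5700

X ~ Binomial(16, 0.80); P(13 ≤ X ≤ 15) = Σ C(16,k) p^k (1−p)^(16−k) over k:
  k=13: C(16,13)·0.80^13·0.20^3 = 0.246291
  k=14: C(16,14)·0.80^14·0.20^2 = 0.211106
  k=15: C(16,15)·0.80^15·0.20^1 = 0.112590
Total = 0.569987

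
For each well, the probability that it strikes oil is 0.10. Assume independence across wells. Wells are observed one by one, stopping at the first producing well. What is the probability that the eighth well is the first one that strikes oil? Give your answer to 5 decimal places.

Geometric (trials to first success), p = 0.10.
P(Y = 8) = (1−p)^7 · p = 0.4783 · 0.10 = 0.0478297

0.04783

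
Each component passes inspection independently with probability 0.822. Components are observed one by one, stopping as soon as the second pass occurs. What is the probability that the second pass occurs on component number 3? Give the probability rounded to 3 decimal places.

0.241

Y = trial on which the second success occurs; negative binomial, r=2, p=0.822.
P(Y=3) = C(2,1) · p^2 · (1−p)^1
= 2 · 0.67568 · 0.178 = 0.24054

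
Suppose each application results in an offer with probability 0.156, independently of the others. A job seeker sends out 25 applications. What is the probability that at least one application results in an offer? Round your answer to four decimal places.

0.9856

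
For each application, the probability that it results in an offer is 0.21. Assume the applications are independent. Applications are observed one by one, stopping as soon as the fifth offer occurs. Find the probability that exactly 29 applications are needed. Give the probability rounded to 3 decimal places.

0.029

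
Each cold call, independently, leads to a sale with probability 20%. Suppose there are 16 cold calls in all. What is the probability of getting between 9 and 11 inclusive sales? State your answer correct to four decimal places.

0.0015

X ~ Binomial(16, 0.20); P(9 ≤ X ≤ 11) = Σ C(16,k) p^k (1−p)^(16−k) over k:
  k=9: C(16,9)·0.20^9·0.80^7 = 0.001228
  k=10: C(16,10)·0.20^10·0.80^6 = 0.000215
  k=11: C(16,11)·0.20^11·0.80^5 = 0.000029
Total = 0.001473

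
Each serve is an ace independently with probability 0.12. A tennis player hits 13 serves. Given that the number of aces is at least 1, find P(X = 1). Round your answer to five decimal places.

X ~ Binomial(13, 0.12). Want P(X=1 | X≥1) = P(X=1) / P(X≥1).
P(X=1) = C(13,1)·0.12^1·0.88^12 = 0.3364470
P(X≥1) = 1 − 0.1897906 = 0.8102094
Ratio = 0.3364470 / 0.8102094 = 0.4152593

0.41526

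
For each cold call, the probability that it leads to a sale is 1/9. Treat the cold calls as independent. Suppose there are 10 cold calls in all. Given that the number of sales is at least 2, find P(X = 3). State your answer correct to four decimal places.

X ~ Binomial(10, 0.111111). Want P(X=3 | X≥2) = P(X=3) / P(X≥2).
P(X=3) = C(10,3)·0.111111^3·0.888889^7 = 0.072175
P(X≥2) = 1 − 0.307946 − 0.384933 = 0.307121
Ratio = 0.072175 / 0.307121 = 0.235005

0.2350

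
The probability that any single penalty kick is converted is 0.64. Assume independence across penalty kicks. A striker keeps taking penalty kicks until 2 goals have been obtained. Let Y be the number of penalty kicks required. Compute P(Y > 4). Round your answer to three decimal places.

0.136

Needing more than 4 penalty kicks ⇔ fewer than 2 successes in the first 4. With X ~ Binomial(4, 0.64), P(Y > 4) = P(X ≤ 1).
  k=0: C(4,0)·0.64^0·0.36^4 = 0.01680
  k=1: C(4,1)·0.64^1·0.36^3 = 0.11944
P(X ≤ 1) = 0.13624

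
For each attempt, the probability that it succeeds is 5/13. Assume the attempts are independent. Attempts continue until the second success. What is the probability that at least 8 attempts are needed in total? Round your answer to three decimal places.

Needing more than 7 attempts ⇔ fewer than 2 successes in the first 7. With X ~ Binomial(7, 0.384615), P(Y > 7) = P(X ≤ 1).
  k=0: C(7,0)·0.384615^0·0.615385^7 = 0.03342
  k=1: C(7,1)·0.384615^1·0.615385^6 = 0.14622
P(X ≤ 1) = 0.17964

0.180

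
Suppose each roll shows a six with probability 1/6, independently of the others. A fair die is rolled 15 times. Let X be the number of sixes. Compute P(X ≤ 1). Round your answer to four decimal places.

0.2596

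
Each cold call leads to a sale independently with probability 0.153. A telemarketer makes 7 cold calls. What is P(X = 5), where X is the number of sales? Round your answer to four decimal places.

0.0013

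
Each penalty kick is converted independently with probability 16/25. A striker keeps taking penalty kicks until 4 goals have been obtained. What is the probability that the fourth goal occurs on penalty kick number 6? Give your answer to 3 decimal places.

0.217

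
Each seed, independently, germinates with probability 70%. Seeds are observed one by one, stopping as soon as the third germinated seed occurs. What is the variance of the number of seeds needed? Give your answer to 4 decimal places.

Y = total seeds until the third success; negative binomial with r=3, p=0.70.
Var(Y) = r(1−p)/p² = 3·0.30 / 0.70² = 1.836735

1.8367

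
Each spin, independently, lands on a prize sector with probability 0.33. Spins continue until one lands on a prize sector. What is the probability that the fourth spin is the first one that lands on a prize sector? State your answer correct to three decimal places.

0.099

Geometric (trials to first success), p = 0.33.
P(Y = 4) = (1−p)^3 · p = 0.30076 · 0.33 = 0.09925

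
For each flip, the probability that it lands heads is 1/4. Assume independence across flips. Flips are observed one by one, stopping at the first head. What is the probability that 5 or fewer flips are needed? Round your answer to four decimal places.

Y = number of flips to the first success; geometric, p = 0.25.
P(Y ≤ 5) = 1 − (1−p)^5 = 1 − 0.237305 = 0.762695

0.7627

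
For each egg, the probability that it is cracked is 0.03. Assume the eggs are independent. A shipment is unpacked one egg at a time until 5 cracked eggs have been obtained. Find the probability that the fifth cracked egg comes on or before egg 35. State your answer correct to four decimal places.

Finishing within 35 eggs ⇔ at least 5 successes in the first 35. With X ~ Binomial(35, 0.03), P(Y ≤ 35) = 1 − P(X ≤ 4).
  k=0: C(35,0)·0.03^0·0.97^35 = 0.344358
  k=1: C(35,1)·0.03^1·0.97^34 = 0.372759
  k=2: C(35,2)·0.03^2·0.97^33 = 0.195987
  k=3: C(35,3)·0.03^3·0.97^32 = 0.066676
  k=4: C(35,4)·0.03^4·0.97^31 = 0.016497
1 − 0.996277 = 0.003723

0.0037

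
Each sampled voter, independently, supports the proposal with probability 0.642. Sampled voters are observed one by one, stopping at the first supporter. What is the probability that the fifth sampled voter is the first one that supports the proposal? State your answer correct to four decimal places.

Geometric (trials to first success), p = 0.642.
P(Y = 5) = (1−p)^4 · p = 0.016426 · 0.642 = 0.010545

0.0105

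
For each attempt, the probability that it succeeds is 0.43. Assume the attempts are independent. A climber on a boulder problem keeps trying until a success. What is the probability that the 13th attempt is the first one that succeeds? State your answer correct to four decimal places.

Geometric (trials to first success), p = 0.43.
P(Y = 13) = (1−p)^12 · p = 0.0011762 · 0.43 = 0.000506

0.0005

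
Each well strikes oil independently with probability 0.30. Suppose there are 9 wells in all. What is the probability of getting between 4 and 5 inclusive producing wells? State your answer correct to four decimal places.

0.2450

X ~ Binomial(9, 0.30); P(4 ≤ X ≤ 5) = Σ C(9,k) p^k (1−p)^(9−k) over k:
  k=4: C(9,4)·0.30^4·0.70^5 = 0.171532
  k=5: C(9,5)·0.30^5·0.70^4 = 0.073514
Total = 0.245046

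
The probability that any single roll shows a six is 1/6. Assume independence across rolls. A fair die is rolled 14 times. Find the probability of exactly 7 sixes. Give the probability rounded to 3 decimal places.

0.003

X ~ Binomial(n=14, p=0.166667).
P(X=7) = C(14,7) · p^7 · (1−p)^7
= 3432 · 3.5722e-06 · 0.27908 = 0.00342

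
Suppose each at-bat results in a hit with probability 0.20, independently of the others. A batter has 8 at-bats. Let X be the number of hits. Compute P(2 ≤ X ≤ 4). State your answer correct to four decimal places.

X ~ Binomial(8, 0.20); P(2 ≤ X ≤ 4) = Σ C(8,k) p^k (1−p)^(8−k) over k:
  k=2: C(8,2)·0.20^2·0.80^6 = 0.293601
  k=3: C(8,3)·0.20^3·0.80^5 = 0.146801
  k=4: C(8,4)·0.20^4·0.80^4 = 0.045875
Total = 0.486277

0.4863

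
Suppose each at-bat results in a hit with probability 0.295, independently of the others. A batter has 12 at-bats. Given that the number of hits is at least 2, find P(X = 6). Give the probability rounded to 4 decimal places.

0.0822

X ~ Binomial(12, 0.295). Want P(X=6 | X≥2) = P(X=6) / P(X≥2).
P(X=6) = C(12,6)·0.295^6·0.705^6 = 0.074772
P(X≥2) = 1 − 0.015075 − 0.075698 = 0.909227
Ratio = 0.074772 / 0.909227 = 0.082237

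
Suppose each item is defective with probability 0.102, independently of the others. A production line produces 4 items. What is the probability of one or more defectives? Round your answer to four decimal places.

P(at least one) = 1 − P(none) = 1 − (1 − 0.102)^4
= 1 − 0.650287 = 0.349713

0.3497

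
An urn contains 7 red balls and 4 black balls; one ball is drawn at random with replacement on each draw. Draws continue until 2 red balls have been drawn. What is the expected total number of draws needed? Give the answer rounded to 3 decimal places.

3.143

Y = total draws until the second success; negative binomial with r=2, p=0.636364.
E[Y] = r / p = 2 / 0.636364 = 3.14286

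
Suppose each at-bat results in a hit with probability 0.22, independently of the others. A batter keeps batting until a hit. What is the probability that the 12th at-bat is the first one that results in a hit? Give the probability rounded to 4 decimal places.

0.0143

Geometric (trials to first success), p = 0.22.
P(Y = 12) = (1−p)^11 · p = 0.065019 · 0.22 = 0.014304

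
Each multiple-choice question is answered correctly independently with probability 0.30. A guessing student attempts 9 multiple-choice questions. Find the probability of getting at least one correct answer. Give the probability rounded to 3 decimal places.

0.960

P(at least one) = 1 − P(none) = 1 − (1 − 0.30)^9
= 1 − 0.04035 = 0.95965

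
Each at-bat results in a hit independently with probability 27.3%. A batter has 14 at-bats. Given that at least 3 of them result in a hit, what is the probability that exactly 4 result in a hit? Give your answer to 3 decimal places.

X ~ Binomial(14, 0.273). Want P(X=4 | X≥3) = P(X=4) / P(X≥3).
P(X=4) = C(14,4)·0.273^4·0.727^10 = 0.22931
P(X≥3) = 1 − 0.01152 − 0.06057 − 0.14784 = 0.78008
Ratio = 0.22931 / 0.78008 = 0.29396

0.294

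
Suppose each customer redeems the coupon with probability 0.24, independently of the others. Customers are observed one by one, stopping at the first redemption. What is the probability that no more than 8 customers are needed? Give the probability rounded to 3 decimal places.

0.889

Y = number of customers to the first success; geometric, p = 0.24.
P(Y ≤ 8) = 1 − (1−p)^8 = 1 − 0.11130 = 0.88870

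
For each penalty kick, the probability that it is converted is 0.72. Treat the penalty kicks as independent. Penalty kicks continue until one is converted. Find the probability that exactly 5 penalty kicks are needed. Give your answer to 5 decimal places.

0.00443

Geometric (trials to first success), p = 0.72.
P(Y = 5) = (1−p)^4 · p = 0.0061466 · 0.72 = 0.0044255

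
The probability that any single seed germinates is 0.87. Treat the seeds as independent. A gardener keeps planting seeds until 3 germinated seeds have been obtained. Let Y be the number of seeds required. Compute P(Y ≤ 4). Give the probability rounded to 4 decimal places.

Finishing within 4 seeds ⇔ at least 3 successes in the first 4. With X ~ Binomial(4, 0.87), P(Y ≤ 4) = 1 − P(X ≤ 2).
  k=0: C(4,0)·0.87^0·0.13^4 = 0.000286
  k=1: C(4,1)·0.87^1·0.13^3 = 0.007646
  k=2: C(4,2)·0.87^2·0.13^2 = 0.076750
1 − 0.084681 = 0.915319

0.9153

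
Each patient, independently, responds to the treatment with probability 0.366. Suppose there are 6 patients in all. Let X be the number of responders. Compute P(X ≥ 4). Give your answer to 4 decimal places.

0.1356

X ~ Binomial(6, 0.366); P(X ≥ 4) = Σ C(6,k) p^k (1−p)^(6−k) over k:
  k=4: C(6,4)·0.366^4·0.634^2 = 0.108192
  k=5: C(6,5)·0.366^5·0.634^1 = 0.024983
  k=6: C(6,6)·0.366^6·0.634^0 = 0.002404
Total = 0.135579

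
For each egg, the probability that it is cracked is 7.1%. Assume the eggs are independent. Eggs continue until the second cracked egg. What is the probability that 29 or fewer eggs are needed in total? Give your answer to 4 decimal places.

0.6200

Finishing within 29 eggs ⇔ at least 2 successes in the first 29. With X ~ Binomial(29, 0.071), P(Y ≤ 29) = 1 − P(X ≤ 1).
  k=0: C(29,0)·0.071^0·0.929^29 = 0.118156
  k=1: C(29,1)·0.071^1·0.929^28 = 0.261876
1 − 0.380032 = 0.619968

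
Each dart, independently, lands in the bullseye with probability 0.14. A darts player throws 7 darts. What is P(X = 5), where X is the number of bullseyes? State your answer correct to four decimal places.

X ~ Binomial(n=7, p=0.14).
P(X=5) = C(7,5) · p^5 · (1−p)^2
= 21 · 5.3782e-05 · 0.7396 = 0.000835

0.0008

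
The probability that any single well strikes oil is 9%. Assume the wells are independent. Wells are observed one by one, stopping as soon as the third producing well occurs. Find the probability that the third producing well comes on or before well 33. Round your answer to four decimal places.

Finishing within 33 wells ⇔ at least 3 successes in the first 33. With X ~ Binomial(33, 0.09), P(Y ≤ 33) = 1 − P(X ≤ 2).
  k=0: C(33,0)·0.09^0·0.91^33 = 0.044501
  k=1: C(33,1)·0.09^1·0.91^32 = 0.145238
  k=2: C(33,2)·0.09^2·0.91^31 = 0.229828
1 − 0.419566 = 0.580434

0.5804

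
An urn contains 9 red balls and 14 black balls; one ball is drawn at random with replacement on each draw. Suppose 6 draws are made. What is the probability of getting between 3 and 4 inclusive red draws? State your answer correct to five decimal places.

0.40056

X ~ Binomial(6, 0.391304); P(3 ≤ X ≤ 4) = Σ C(6,k) p^k (1−p)^(6−k) over k:
  k=3: C(6,3)·0.391304^3·0.608696^3 = 0.2702555
  k=4: C(6,4)·0.391304^4·0.608696^2 = 0.1303018
Total = 0.4005573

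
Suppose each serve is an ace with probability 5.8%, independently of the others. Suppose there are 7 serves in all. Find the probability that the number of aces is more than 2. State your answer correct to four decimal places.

0.0057

X ~ Binomial(7, 0.058); P(X ≥ 3) = Σ C(7,k) p^k (1−p)^(7−k) over k:
  k=3: C(7,3)·0.058^3·0.942^4 = 0.005377
  k=4: C(7,4)·0.058^4·0.942^3 = 0.000331
  k=5: C(7,5)·0.058^5·0.942^2 = 0.000012
  k=6: C(7,6)·0.058^6·0.942^1 = 0.000000
  k=7: C(7,7)·0.058^7·0.942^0 = 0.000000
Total = 0.005721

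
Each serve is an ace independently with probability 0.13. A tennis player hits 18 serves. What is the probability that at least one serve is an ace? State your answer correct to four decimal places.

0.9185

P(at least one) = 1 − P(none) = 1 − (1 − 0.13)^18
= 1 − 0.081535 = 0.918465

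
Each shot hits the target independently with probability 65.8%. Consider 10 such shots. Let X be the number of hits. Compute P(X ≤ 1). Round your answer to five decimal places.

X ~ Binomial(10, 0.658); P(X ≤ 1) = Σ C(10,k) p^k (1−p)^(10−k) over k:
  k=0: C(10,0)·0.658^0·0.342^10 = 0.0000219
  k=1: C(10,1)·0.658^1·0.342^9 = 0.0004212
Total = 0.0004431

0.00044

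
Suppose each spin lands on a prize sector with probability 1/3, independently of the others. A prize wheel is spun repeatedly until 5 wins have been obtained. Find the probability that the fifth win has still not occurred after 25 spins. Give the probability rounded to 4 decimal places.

0.0462

Needing more than 25 spins ⇔ fewer than 5 successes in the first 25. With X ~ Binomial(25, 0.333333), P(Y > 25) = P(X ≤ 4).
  k=0: C(25,0)·0.333333^0·0.666667^25 = 0.000040
  k=1: C(25,1)·0.333333^1·0.666667^24 = 0.000495
  k=2: C(25,2)·0.333333^2·0.666667^23 = 0.002970
  k=3: C(25,3)·0.333333^3·0.666667^22 = 0.011386
  k=4: C(25,4)·0.333333^4·0.666667^21 = 0.031310
P(X ≤ 4) = 0.046201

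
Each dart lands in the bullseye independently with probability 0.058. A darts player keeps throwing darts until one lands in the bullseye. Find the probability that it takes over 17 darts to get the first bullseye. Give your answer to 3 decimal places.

0.362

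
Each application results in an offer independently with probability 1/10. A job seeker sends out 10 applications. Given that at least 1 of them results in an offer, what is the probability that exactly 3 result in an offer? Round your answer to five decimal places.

0.08812

X ~ Binomial(10, 0.10). Want P(X=3 | X≥1) = P(X=3) / P(X≥1).
P(X=3) = C(10,3)·0.10^3·0.90^7 = 0.0573956
P(X≥1) = 1 − 0.3486784 = 0.6513216
Ratio = 0.0573956 / 0.6513216 = 0.0881218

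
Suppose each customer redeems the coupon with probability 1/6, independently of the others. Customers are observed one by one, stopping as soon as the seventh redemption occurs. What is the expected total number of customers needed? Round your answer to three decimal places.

42.000

Y = total customers until the seventh success; negative binomial with r=7, p=0.166667.
E[Y] = r / p = 7 / 0.166667 = 42.00000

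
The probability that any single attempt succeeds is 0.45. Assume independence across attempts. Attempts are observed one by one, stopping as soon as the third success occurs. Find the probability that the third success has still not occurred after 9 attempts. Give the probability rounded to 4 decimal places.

0.1495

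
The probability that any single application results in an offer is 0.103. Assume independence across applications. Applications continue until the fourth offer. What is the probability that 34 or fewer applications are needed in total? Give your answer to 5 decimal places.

0.46965

Finishing within 34 applications ⇔ at least 4 successes in the first 34. With X ~ Binomial(34, 0.103), P(Y ≤ 34) = 1 − P(X ≤ 3).
  k=0: C(34,0)·0.103^0·0.897^34 = 0.0248281
  k=1: C(34,1)·0.103^1·0.897^33 = 0.0969319
  k=2: C(34,2)·0.103^2·0.897^32 = 0.1836519
  k=3: C(34,3)·0.103^3·0.897^31 = 0.2249412
1 − 0.5303531 = 0.4696469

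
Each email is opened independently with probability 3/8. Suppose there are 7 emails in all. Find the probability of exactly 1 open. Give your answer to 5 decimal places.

0.15646

X ~ Binomial(n=7, p=0.375).
P(X=1) = C(7,1) · p^1 · (1−p)^6
= 7 · 0.375 · 0.059605 = 0.1564622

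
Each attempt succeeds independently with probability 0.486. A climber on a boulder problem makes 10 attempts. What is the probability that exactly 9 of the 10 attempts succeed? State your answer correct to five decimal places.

X ~ Binomial(n=10, p=0.486).
P(X=9) = C(10,9) · p^9 · (1−p)^1
= 10 · 0.0015126 · 0.514 = 0.0077748

0.00777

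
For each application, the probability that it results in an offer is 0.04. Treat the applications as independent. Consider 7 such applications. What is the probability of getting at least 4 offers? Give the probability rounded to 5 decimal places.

0.00008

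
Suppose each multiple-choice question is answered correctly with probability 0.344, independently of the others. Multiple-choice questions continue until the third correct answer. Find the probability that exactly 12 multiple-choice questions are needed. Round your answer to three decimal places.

Y = trial on which the third success occurs; negative binomial, r=3, p=0.344.
P(Y=12) = C(11,2) · p^3 · (1−p)^9
= 55 · 0.040708 · 0.022498 = 0.05037

0.050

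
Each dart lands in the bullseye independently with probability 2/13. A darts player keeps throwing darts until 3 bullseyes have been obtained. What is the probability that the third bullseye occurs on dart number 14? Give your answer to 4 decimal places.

Y = trial on which the third success occurs; negative binomial, r=3, p=0.153846.
P(Y=14) = C(13,2) · p^3 · (1−p)^11
= 78 · 0.0036413 · 0.1592 = 0.045217

0.0452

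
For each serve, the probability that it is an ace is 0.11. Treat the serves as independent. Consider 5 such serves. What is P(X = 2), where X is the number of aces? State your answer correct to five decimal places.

0.08530

X ~ Binomial(n=5, p=0.11).
P(X=2) = C(5,2) · p^2 · (1−p)^3
= 10 · 0.0121 · 0.70497 = 0.0853012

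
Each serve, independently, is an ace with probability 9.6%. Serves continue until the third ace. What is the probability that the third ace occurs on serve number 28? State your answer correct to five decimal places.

Y = trial on which the third success occurs; negative binomial, r=3, p=0.096.
P(Y=28) = C(27,2) · p^3 · (1−p)^25
= 351 · 0.00088474 · 0.080207 = 0.0249076

0.02491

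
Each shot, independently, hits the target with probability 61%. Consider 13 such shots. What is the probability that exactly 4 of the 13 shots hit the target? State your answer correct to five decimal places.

0.02066

X ~ Binomial(n=13, p=0.61).
P(X=4) = C(13,4) · p^4 · (1−p)^9
= 715 · 0.13846 · 0.00020873 = 0.0206636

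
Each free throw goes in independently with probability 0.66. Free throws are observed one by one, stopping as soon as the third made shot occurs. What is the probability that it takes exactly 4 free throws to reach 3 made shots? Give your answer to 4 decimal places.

Y = trial on which the third success occurs; negative binomial, r=3, p=0.66.
P(Y=4) = C(3,2) · p^3 · (1−p)^1
= 3 · 0.2875 · 0.34 = 0.293246

0.2932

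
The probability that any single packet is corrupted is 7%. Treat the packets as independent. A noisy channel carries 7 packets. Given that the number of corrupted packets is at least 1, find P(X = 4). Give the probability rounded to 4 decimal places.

0.0017

X ~ Binomial(7, 0.07). Want P(X=4 | X≥1) = P(X=4) / P(X≥1).
P(X=4) = C(7,4)·0.07^4·0.93^3 = 0.000676
P(X≥1) = 1 − 0.601701 = 0.398299
Ratio = 0.000676 / 0.398299 = 0.001697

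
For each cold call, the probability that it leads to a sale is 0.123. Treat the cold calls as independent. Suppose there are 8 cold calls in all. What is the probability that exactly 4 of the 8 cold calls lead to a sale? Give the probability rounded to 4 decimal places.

0.0095

X ~ Binomial(n=8, p=0.123).
P(X=4) = C(8,4) · p^4 · (1−p)^4
= 70 · 0.00022889 · 0.59156 = 0.009478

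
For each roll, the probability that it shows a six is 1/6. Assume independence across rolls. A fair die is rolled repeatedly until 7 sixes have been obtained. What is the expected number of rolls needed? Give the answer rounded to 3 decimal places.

Y = total rolls until the seventh success; negative binomial with r=7, p=0.166667.
E[Y] = r / p = 7 / 0.166667 = 42.00000

42.000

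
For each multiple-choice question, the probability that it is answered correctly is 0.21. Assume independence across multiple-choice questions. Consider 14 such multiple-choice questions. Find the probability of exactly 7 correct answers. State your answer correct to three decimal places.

0.012

X ~ Binomial(n=14, p=0.21).
P(X=7) = C(14,7) · p^7 · (1−p)^7
= 3432 · 1.8011e-05 · 0.19204 = 0.01187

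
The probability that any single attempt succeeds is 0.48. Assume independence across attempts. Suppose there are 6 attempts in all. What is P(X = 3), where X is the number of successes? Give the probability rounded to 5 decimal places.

0.31100

X ~ Binomial(n=6, p=0.48).
P(X=3) = C(6,3) · p^3 · (1−p)^3
= 20 · 0.11059 · 0.14061 = 0.3110024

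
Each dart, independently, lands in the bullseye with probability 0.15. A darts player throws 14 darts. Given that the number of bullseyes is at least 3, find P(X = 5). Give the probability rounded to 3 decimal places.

X ~ Binomial(14, 0.15). Want P(X=5 | X≥3) = P(X=5) / P(X≥3).
P(X=5) = C(14,5)·0.15^5·0.85^9 = 0.03521
P(X≥3) = 1 − 0.10277 − 0.25390 − 0.29124 = 0.35209
Ratio = 0.03521 / 0.35209 = 0.10001

0.100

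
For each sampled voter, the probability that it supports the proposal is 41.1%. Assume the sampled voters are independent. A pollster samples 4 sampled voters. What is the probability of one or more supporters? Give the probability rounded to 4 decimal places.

P(at least one) = 1 − P(none) = 1 − (1 − 0.411)^4
= 1 − 0.120354 = 0.879646

0.8796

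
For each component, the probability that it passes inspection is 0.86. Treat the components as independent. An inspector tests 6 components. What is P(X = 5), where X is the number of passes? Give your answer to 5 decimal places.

0.39516

X ~ Binomial(n=6, p=0.86).
P(X=5) = C(6,5) · p^5 · (1−p)^1
= 6 · 0.47043 · 0.14 = 0.3951587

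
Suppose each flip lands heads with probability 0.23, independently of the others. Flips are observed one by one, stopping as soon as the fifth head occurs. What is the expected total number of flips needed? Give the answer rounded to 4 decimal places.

21.7391

Y = total flips until the fifth success; negative binomial with r=5, p=0.23.
E[Y] = r / p = 5 / 0.23 = 21.739130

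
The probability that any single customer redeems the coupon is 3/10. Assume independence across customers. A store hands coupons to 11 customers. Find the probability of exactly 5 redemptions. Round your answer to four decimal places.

0.1321

X ~ Binomial(n=11, p=0.30).
P(X=5) = C(11,5) · p^5 · (1−p)^6
= 462 · 0.00243 · 0.11765 = 0.132080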